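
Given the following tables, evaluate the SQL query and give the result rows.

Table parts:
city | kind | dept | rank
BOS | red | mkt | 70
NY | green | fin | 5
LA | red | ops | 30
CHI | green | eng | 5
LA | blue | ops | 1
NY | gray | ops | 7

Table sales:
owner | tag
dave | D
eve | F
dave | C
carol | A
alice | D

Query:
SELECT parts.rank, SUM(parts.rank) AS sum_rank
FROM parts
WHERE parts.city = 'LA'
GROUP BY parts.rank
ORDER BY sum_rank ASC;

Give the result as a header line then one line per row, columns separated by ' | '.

== RESULT ==
parts.rank | sum_rank
1 | 1
30 | 30

Derivation:
After WHERE (2 rows):
parts.city | parts.kind | parts.dept | parts.rank
LA | red | ops | 30
LA | blue | ops | 1
After GROUP BY (2 rows):
parts.rank | sum_rank
30 | 30
1 | 1
After ORDER BY (2 rows):
parts.rank | sum_rank
1 | 1
30 | 30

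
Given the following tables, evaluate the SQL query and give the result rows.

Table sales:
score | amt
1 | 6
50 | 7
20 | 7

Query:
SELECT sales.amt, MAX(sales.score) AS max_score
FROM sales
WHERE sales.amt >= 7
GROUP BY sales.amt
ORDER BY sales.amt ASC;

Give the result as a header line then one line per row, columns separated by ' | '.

After WHERE (2 rows):
sales.score | sales.amt
50 | 7
20 | 7
After GROUP BY (1 rows):
sales.amt | max_score
7 | 50
After ORDER BY (1 rows):
sales.amt | max_score
7 | 50

== RESULT ==
sales.amt | max_score
7 | 50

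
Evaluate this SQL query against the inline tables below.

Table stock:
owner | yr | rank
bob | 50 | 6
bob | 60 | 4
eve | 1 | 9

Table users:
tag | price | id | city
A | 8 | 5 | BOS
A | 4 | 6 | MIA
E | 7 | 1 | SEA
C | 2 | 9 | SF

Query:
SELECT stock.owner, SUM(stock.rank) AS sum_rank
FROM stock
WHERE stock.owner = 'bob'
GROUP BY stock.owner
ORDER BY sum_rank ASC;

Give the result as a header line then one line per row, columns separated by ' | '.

== RESULT ==
stock.owner | sum_rank
bob | 10

Derivation:
After WHERE (2 rows):
stock.owner | stock.yr | stock.rank
bob | 50 | 6
bob | 60 | 4
After GROUP BY (1 rows):
stock.owner | sum_rank
bob | 10
After ORDER BY (1 rows):
stock.owner | sum_rank
bob | 10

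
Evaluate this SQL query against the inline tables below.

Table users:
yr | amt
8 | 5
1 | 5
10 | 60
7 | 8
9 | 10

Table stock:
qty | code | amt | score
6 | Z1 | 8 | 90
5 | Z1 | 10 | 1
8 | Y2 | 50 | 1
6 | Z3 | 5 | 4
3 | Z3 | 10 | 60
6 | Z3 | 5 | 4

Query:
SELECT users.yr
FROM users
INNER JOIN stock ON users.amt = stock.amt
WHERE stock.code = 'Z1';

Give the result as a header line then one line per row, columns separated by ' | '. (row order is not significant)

After JOIN stock (7 rows):
users.yr | users.amt | stock.qty | stock.code | stock.amt | stock.score
8 | 5 | 6 | Z3 | 5 | 4
8 | 5 | 6 | Z3 | 5 | 4
1 | 5 | 6 | Z3 | 5 | 4
1 | 5 | 6 | Z3 | 5 | 4
7 | 8 | 6 | Z1 | 8 | 90
9 | 10 | 5 | Z1 | 10 | 1
9 | 10 | 3 | Z3 | 10 | 60
After WHERE (2 rows):
users.yr | users.amt | stock.qty | stock.code | stock.amt | stock.score
7 | 8 | 6 | Z1 | 8 | 90
9 | 10 | 5 | Z1 | 10 | 1
After SELECT (2 rows):
users.yr
7
9

== RESULT ==
users.yr
7
9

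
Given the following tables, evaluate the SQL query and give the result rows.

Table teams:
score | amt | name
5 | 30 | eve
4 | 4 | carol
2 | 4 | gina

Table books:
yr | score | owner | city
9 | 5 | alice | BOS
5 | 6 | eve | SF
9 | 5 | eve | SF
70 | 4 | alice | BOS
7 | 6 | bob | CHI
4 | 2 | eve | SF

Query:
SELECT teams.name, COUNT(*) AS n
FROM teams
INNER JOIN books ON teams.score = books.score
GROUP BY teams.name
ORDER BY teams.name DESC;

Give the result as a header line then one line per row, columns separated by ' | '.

== RESULT ==
teams.name | n
gina | 1
eve | 2
carol | 1

Derivation:
After JOIN books (4 rows):
teams.score | teams.amt | teams.name | books.yr | books.score | books.owner | books.city
5 | 30 | eve | 9 | 5 | alice | BOS
5 | 30 | eve | 9 | 5 | eve | SF
4 | 4 | carol | 70 | 4 | alice | BOS
2 | 4 | gina | 4 | 2 | eve | SF
After GROUP BY (3 rows):
teams.name | n
eve | 2
carol | 1
gina | 1
After ORDER BY (3 rows):
teams.name | n
gina | 1
eve | 2
carol | 1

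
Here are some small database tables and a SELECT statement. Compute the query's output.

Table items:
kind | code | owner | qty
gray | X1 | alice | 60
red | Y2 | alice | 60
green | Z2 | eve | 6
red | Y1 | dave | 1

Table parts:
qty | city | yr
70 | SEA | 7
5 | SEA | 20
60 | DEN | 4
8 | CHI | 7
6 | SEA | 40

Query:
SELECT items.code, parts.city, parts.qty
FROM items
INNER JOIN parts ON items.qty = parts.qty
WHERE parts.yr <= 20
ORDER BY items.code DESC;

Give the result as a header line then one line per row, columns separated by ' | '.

== RESULT ==
items.code | parts.city | parts.qty
Y2 | DEN | 60
X1 | DEN | 60

Derivation:
After JOIN parts (3 rows):
items.kind | items.code | items.owner | items.qty | parts.qty | parts.city | parts.yr
gray | X1 | alice | 60 | 60 | DEN | 4
red | Y2 | alice | 60 | 60 | DEN | 4
green | Z2 | eve | 6 | 6 | SEA | 40
After WHERE (2 rows):
items.kind | items.code | items.owner | items.qty | parts.qty | parts.city | parts.yr
gray | X1 | alice | 60 | 60 | DEN | 4
red | Y2 | alice | 60 | 60 | DEN | 4
After SELECT (2 rows):
items.code | parts.city | parts.qty
X1 | DEN | 60
Y2 | DEN | 60
After ORDER BY (2 rows):
items.code | parts.city | parts.qty
Y2 | DEN | 60
X1 | DEN | 60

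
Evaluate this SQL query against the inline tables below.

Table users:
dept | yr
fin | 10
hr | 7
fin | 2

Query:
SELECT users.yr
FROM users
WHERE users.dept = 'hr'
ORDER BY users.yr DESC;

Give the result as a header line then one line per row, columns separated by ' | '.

== RESULT ==
users.yr
7

Derivation:
After WHERE (1 rows):
users.dept | users.yr
hr | 7
After SELECT (1 rows):
users.yr
7
After ORDER BY (1 rows):
users.yr
7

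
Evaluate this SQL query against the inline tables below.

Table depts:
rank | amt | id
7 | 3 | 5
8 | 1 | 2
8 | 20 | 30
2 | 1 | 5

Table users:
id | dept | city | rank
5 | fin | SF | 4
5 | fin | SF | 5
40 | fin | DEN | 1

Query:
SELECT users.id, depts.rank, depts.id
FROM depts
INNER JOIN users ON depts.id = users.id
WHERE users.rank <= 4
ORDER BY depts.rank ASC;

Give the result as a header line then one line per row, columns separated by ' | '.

== RESULT ==
users.id | depts.rank | depts.id
5 | 2 | 5
5 | 7 | 5

Derivation:
After JOIN users (4 rows):
depts.rank | depts.amt | depts.id | users.id | users.dept | users.city | users.rank
7 | 3 | 5 | 5 | fin | SF | 4
7 | 3 | 5 | 5 | fin | SF | 5
2 | 1 | 5 | 5 | fin | SF | 4
2 | 1 | 5 | 5 | fin | SF | 5
After WHERE (2 rows):
depts.rank | depts.amt | depts.id | users.id | users.dept | users.city | users.rank
7 | 3 | 5 | 5 | fin | SF | 4
2 | 1 | 5 | 5 | fin | SF | 4
After SELECT (2 rows):
users.id | depts.rank | depts.id
5 | 7 | 5
5 | 2 | 5
After ORDER BY (2 rows):
users.id | depts.rank | depts.id
5 | 2 | 5
5 | 7 | 5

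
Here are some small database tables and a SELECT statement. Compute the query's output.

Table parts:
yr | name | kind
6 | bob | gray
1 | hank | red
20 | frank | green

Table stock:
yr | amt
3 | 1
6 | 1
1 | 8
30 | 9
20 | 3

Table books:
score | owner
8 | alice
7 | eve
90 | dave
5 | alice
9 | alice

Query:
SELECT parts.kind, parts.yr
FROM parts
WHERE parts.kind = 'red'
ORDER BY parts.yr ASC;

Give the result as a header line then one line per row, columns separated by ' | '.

After WHERE (1 rows):
parts.yr | parts.name | parts.kind
1 | hank | red
After SELECT (1 rows):
parts.kind | parts.yr
red | 1
After ORDER BY (1 rows):
parts.kind | parts.yr
red | 1

== RESULT ==
parts.kind | parts.yr
red | 1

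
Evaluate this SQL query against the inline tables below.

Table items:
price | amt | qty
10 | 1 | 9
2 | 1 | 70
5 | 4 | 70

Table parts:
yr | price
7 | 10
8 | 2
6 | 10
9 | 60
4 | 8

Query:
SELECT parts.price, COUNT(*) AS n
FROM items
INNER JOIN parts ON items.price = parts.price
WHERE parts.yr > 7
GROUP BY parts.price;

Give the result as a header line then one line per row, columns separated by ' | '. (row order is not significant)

After JOIN parts (3 rows):
items.price | items.amt | items.qty | parts.yr | parts.price
10 | 1 | 9 | 7 | 10
10 | 1 | 9 | 6 | 10
2 | 1 | 70 | 8 | 2
After WHERE (1 rows):
items.price | items.amt | items.qty | parts.yr | parts.price
2 | 1 | 70 | 8 | 2
After GROUP BY (1 rows):
parts.price | n
2 | 1

== RESULT ==
parts.price | n
2 | 1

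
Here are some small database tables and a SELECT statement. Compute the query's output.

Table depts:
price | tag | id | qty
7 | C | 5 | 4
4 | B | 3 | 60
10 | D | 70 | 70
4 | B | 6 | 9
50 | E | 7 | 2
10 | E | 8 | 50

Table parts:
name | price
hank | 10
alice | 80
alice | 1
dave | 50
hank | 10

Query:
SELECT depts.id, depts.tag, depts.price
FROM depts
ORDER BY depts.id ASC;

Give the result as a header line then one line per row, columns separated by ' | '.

After SELECT (6 rows):
depts.id | depts.tag | depts.price
5 | C | 7
3 | B | 4
70 | D | 10
6 | B | 4
7 | E | 50
8 | E | 10
After ORDER BY (6 rows):
depts.id | depts.tag | depts.price
3 | B | 4
5 | C | 7
6 | B | 4
7 | E | 50
8 | E | 10
70 | D | 10

== RESULT ==
depts.id | depts.tag | depts.price
3 | B | 4
5 | C | 7
6 | B | 4
7 | E | 50
8 | E | 10
70 | D | 10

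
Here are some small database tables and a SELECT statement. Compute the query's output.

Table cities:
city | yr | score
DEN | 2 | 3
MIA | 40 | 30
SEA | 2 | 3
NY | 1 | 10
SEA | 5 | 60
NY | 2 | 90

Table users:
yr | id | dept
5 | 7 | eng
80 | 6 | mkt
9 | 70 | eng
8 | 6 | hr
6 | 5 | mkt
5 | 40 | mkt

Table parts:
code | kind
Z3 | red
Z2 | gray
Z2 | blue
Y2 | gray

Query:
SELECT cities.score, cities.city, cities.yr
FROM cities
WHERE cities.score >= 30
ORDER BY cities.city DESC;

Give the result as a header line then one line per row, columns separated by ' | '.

After WHERE (3 rows):
cities.city | cities.yr | cities.score
MIA | 40 | 30
SEA | 5 | 60
NY | 2 | 90
After SELECT (3 rows):
cities.score | cities.city | cities.yr
30 | MIA | 40
60 | SEA | 5
90 | NY | 2
After ORDER BY (3 rows):
cities.score | cities.city | cities.yr
60 | SEA | 5
90 | NY | 2
30 | MIA | 40

== RESULT ==
cities.score | cities.city | cities.yr
60 | SEA | 5
90 | NY | 2
30 | MIA | 40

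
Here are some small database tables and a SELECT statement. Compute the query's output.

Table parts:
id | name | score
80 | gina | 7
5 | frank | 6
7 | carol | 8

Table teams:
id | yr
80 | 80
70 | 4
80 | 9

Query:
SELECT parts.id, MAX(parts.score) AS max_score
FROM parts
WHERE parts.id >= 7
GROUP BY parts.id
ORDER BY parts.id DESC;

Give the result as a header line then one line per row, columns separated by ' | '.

After WHERE (2 rows):
parts.id | parts.name | parts.score
80 | gina | 7
7 | carol | 8
After GROUP BY (2 rows):
parts.id | max_score
80 | 7
7 | 8
After ORDER BY (2 rows):
parts.id | max_score
80 | 7
7 | 8

== RESULT ==
parts.id | max_score
80 | 7
7 | 8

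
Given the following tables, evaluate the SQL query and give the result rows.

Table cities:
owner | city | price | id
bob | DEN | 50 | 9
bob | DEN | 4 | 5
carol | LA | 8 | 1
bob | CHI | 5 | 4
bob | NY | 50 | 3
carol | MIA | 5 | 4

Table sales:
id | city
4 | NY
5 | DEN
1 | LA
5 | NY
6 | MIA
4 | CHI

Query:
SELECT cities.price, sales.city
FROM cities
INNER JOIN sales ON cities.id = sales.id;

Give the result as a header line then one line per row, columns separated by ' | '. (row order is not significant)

== RESULT ==
cities.price | sales.city
4 | DEN
4 | NY
8 | LA
5 | NY
5 | CHI
5 | NY
5 | CHI

Derivation:
After JOIN sales (7 rows):
cities.owner | cities.city | cities.price | cities.id | sales.id | sales.city
bob | DEN | 4 | 5 | 5 | DEN
bob | DEN | 4 | 5 | 5 | NY
carol | LA | 8 | 1 | 1 | LA
bob | CHI | 5 | 4 | 4 | NY
bob | CHI | 5 | 4 | 4 | CHI
carol | MIA | 5 | 4 | 4 | NY
carol | MIA | 5 | 4 | 4 | CHI
After SELECT (7 rows):
cities.price | sales.city
4 | DEN
4 | NY
8 | LA
5 | NY
5 | CHI
5 | NY
5 | CHI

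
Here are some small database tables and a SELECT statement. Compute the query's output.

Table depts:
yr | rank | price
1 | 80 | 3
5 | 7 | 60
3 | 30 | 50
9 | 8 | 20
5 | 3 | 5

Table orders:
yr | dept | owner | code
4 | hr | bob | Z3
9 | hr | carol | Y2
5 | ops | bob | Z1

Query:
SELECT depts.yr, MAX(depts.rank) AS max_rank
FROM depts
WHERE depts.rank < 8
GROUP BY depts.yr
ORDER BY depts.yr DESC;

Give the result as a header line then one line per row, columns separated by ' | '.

After WHERE (2 rows):
depts.yr | depts.rank | depts.price
5 | 7 | 60
5 | 3 | 5
After GROUP BY (1 rows):
depts.yr | max_rank
5 | 7
After ORDER BY (1 rows):
depts.yr | max_rank
5 | 7

== RESULT ==
depts.yr | max_rank
5 | 7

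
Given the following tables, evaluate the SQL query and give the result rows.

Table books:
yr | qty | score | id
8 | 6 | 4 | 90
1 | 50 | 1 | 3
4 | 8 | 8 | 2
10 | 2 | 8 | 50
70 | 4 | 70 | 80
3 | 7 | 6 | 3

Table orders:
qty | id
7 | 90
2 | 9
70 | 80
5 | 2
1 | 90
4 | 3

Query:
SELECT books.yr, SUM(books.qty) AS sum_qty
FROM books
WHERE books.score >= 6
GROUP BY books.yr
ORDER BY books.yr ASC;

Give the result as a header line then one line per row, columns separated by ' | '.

After WHERE (4 rows):
books.yr | books.qty | books.score | books.id
4 | 8 | 8 | 2
10 | 2 | 8 | 50
70 | 4 | 70 | 80
3 | 7 | 6 | 3
After GROUP BY (4 rows):
books.yr | sum_qty
4 | 8
10 | 2
70 | 4
3 | 7
After ORDER BY (4 rows):
books.yr | sum_qty
3 | 7
4 | 8
10 | 2
70 | 4

== RESULT ==
books.yr | sum_qty
3 | 7
4 | 8
10 | 2
70 | 4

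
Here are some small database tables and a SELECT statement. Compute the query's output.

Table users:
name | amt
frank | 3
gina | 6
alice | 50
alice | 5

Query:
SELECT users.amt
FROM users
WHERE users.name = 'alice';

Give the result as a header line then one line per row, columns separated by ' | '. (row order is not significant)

== RESULT ==
users.amt
50
5

Derivation:
After WHERE (2 rows):
users.name | users.amt
alice | 50
alice | 5
After SELECT (2 rows):
users.amt
50
5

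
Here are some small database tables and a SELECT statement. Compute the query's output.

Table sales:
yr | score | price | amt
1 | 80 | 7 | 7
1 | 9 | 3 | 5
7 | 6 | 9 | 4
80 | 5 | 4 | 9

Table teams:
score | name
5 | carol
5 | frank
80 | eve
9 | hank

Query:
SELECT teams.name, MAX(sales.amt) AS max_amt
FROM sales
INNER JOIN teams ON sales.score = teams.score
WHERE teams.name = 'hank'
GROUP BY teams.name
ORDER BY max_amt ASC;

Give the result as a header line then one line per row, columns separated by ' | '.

After JOIN teams (4 rows):
sales.yr | sales.score | sales.price | sales.amt | teams.score | teams.name
1 | 80 | 7 | 7 | 80 | eve
1 | 9 | 3 | 5 | 9 | hank
80 | 5 | 4 | 9 | 5 | carol
80 | 5 | 4 | 9 | 5 | frank
After WHERE (1 rows):
sales.yr | sales.score | sales.price | sales.amt | teams.score | teams.name
1 | 9 | 3 | 5 | 9 | hank
After GROUP BY (1 rows):
teams.name | max_amt
hank | 5
After ORDER BY (1 rows):
teams.name | max_amt
hank | 5

== RESULT ==
teams.name | max_amt
hank | 5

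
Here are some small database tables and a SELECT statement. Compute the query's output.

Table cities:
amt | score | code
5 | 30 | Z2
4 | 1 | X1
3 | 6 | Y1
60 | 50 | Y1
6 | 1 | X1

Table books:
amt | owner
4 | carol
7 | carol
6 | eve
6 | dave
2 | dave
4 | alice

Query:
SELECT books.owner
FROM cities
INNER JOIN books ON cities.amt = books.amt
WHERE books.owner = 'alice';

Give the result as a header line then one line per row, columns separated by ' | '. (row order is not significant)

== RESULT ==
books.owner
alice

Derivation:
After JOIN books (4 rows):
cities.amt | cities.score | cities.code | books.amt | books.owner
4 | 1 | X1 | 4 | carol
4 | 1 | X1 | 4 | alice
6 | 1 | X1 | 6 | eve
6 | 1 | X1 | 6 | dave
After WHERE (1 rows):
cities.amt | cities.score | cities.code | books.amt | books.owner
4 | 1 | X1 | 4 | alice
After SELECT (1 rows):
books.owner
alice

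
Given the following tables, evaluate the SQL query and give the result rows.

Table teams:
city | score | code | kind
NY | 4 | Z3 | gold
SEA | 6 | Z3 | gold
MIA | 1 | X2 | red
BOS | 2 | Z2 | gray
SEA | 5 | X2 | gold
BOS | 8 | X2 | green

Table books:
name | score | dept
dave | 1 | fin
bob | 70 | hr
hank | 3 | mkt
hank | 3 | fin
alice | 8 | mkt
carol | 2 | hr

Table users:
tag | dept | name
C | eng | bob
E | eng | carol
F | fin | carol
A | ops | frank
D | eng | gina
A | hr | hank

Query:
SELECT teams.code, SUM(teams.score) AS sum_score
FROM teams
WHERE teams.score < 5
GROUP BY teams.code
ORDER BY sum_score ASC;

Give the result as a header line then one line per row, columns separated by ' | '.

== RESULT ==
teams.code | sum_score
X2 | 1
Z2 | 2
Z3 | 4

Derivation:
After WHERE (3 rows):
teams.city | teams.score | teams.code | teams.kind
NY | 4 | Z3 | gold
MIA | 1 | X2 | red
BOS | 2 | Z2 | gray
After GROUP BY (3 rows):
teams.code | sum_score
Z3 | 4
X2 | 1
Z2 | 2
After ORDER BY (3 rows):
teams.code | sum_score
X2 | 1
Z2 | 2
Z3 | 4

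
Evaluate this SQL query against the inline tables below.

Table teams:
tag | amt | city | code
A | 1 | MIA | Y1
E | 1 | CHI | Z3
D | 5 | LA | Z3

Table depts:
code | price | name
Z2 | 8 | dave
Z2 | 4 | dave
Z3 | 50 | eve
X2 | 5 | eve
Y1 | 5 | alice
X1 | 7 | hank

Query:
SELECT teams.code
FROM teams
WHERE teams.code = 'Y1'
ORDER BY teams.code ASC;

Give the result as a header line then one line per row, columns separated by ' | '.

After WHERE (1 rows):
teams.tag | teams.amt | teams.city | teams.code
A | 1 | MIA | Y1
After SELECT (1 rows):
teams.code
Y1
After ORDER BY (1 rows):
teams.code
Y1

== RESULT ==
teams.code
Y1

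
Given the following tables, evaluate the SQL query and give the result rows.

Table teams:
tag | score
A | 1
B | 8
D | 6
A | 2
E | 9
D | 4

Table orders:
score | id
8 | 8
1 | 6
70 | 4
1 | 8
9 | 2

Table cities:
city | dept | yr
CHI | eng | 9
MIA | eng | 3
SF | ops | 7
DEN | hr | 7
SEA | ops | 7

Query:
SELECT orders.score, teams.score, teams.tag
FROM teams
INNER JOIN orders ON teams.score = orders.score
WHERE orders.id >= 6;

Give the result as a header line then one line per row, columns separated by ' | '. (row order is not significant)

== RESULT ==
orders.score | teams.score | teams.tag
1 | 1 | A
1 | 1 | A
8 | 8 | B

Derivation:
After JOIN orders (4 rows):
teams.tag | teams.score | orders.score | orders.id
A | 1 | 1 | 6
A | 1 | 1 | 8
B | 8 | 8 | 8
E | 9 | 9 | 2
After WHERE (3 rows):
teams.tag | teams.score | orders.score | orders.id
A | 1 | 1 | 6
A | 1 | 1 | 8
B | 8 | 8 | 8
After SELECT (3 rows):
orders.score | teams.score | teams.tag
1 | 1 | A
1 | 1 | A
8 | 8 | B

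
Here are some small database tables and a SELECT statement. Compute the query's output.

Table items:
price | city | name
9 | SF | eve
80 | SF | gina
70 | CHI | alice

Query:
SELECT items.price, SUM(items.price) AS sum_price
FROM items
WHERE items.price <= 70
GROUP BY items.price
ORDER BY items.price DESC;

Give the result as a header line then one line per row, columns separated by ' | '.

== RESULT ==
items.price | sum_price
70 | 70
9 | 9

Derivation:
After WHERE (2 rows):
items.price | items.city | items.name
9 | SF | eve
70 | CHI | alice
After GROUP BY (2 rows):
items.price | sum_price
9 | 9
70 | 70
After ORDER BY (2 rows):
items.price | sum_price
70 | 70
9 | 9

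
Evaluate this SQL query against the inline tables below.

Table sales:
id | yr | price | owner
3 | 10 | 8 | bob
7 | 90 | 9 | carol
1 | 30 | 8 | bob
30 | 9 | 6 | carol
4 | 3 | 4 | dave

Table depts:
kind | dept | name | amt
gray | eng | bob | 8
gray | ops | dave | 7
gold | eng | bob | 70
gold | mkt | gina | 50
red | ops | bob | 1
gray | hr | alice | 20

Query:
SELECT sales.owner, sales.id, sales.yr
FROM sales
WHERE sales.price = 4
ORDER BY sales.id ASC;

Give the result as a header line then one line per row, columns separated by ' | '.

== RESULT ==
sales.owner | sales.id | sales.yr
dave | 4 | 3

Derivation:
After WHERE (1 rows):
sales.id | sales.yr | sales.price | sales.owner
4 | 3 | 4 | dave
After SELECT (1 rows):
sales.owner | sales.id | sales.yr
dave | 4 | 3
After ORDER BY (1 rows):
sales.owner | sales.id | sales.yr
dave | 4 | 3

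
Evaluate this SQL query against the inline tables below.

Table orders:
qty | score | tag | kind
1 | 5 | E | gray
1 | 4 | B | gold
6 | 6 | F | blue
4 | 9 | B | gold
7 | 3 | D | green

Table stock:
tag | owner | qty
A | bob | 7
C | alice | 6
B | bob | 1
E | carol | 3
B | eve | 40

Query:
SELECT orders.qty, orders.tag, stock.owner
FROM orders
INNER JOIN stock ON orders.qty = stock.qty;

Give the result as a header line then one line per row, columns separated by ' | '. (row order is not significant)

== RESULT ==
orders.qty | orders.tag | stock.owner
1 | E | bob
1 | B | bob
6 | F | alice
7 | D | bob

Derivation:
After JOIN stock (4 rows):
orders.qty | orders.score | orders.tag | orders.kind | stock.tag | stock.owner | stock.qty
1 | 5 | E | gray | B | bob | 1
1 | 4 | B | gold | B | bob | 1
6 | 6 | F | blue | C | alice | 6
7 | 3 | D | green | A | bob | 7
After SELECT (4 rows):
orders.qty | orders.tag | stock.owner
1 | E | bob
1 | B | bob
6 | F | alice
7 | D | bob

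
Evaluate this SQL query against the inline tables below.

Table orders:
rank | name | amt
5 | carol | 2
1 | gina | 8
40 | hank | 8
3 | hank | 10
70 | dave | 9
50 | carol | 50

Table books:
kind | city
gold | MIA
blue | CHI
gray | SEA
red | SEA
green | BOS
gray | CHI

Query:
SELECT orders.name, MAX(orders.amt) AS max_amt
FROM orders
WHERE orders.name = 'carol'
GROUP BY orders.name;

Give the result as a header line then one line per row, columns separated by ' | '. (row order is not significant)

After WHERE (2 rows):
orders.rank | orders.name | orders.amt
5 | carol | 2
50 | carol | 50
After GROUP BY (1 rows):
orders.name | max_amt
carol | 50

== RESULT ==
orders.name | max_amt
carol | 50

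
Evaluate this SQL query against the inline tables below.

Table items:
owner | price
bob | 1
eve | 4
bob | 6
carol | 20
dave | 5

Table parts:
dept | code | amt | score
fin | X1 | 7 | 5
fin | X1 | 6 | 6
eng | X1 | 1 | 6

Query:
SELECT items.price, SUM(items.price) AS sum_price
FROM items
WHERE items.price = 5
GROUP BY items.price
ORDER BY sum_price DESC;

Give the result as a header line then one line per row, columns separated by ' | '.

== RESULT ==
items.price | sum_price
5 | 5

Derivation:
After WHERE (1 rows):
items.owner | items.price
dave | 5
After GROUP BY (1 rows):
items.price | sum_price
5 | 5
After ORDER BY (1 rows):
items.price | sum_price
5 | 5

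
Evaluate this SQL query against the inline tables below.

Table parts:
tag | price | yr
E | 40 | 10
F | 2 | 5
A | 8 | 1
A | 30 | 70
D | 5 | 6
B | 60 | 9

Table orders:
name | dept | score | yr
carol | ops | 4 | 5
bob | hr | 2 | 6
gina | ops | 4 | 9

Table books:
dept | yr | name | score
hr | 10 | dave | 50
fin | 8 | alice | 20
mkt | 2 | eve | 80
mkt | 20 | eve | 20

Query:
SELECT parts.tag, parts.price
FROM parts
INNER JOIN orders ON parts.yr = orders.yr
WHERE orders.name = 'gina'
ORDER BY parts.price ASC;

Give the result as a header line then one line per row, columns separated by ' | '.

== RESULT ==
parts.tag | parts.price
B | 60

Derivation:
After JOIN orders (3 rows):
parts.tag | parts.price | parts.yr | orders.name | orders.dept | orders.score | orders.yr
F | 2 | 5 | carol | ops | 4 | 5
D | 5 | 6 | bob | hr | 2 | 6
B | 60 | 9 | gina | ops | 4 | 9
After WHERE (1 rows):
parts.tag | parts.price | parts.yr | orders.name | orders.dept | orders.score | orders.yr
B | 60 | 9 | gina | ops | 4 | 9
After SELECT (1 rows):
parts.tag | parts.price
B | 60
After ORDER BY (1 rows):
parts.tag | parts.price
B | 60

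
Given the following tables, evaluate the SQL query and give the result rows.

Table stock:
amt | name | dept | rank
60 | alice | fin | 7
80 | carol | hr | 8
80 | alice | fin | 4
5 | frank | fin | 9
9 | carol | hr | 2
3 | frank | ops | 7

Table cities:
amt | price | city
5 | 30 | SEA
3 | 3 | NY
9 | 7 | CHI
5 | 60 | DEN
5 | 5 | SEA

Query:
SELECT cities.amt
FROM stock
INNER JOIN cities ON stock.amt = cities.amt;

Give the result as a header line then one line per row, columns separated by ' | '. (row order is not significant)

After JOIN cities (5 rows):
stock.amt | stock.name | stock.dept | stock.rank | cities.amt | cities.price | cities.city
5 | frank | fin | 9 | 5 | 30 | SEA
5 | frank | fin | 9 | 5 | 60 | DEN
5 | frank | fin | 9 | 5 | 5 | SEA
9 | carol | hr | 2 | 9 | 7 | CHI
3 | frank | ops | 7 | 3 | 3 | NY
After SELECT (5 rows):
cities.amt
5
5
5
9
3

== RESULT ==
cities.amt
5
5
5
9
3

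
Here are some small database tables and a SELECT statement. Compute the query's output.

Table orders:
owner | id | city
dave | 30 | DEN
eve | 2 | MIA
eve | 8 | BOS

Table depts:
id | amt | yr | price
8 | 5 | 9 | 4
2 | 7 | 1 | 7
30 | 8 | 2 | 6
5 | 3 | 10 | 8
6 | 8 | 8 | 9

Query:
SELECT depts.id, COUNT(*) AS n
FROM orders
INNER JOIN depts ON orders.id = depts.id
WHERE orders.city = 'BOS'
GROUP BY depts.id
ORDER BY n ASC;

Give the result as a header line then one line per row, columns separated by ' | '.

After JOIN depts (3 rows):
orders.owner | orders.id | orders.city | depts.id | depts.amt | depts.yr | depts.price
dave | 30 | DEN | 30 | 8 | 2 | 6
eve | 2 | MIA | 2 | 7 | 1 | 7
eve | 8 | BOS | 8 | 5 | 9 | 4
After WHERE (1 rows):
orders.owner | orders.id | orders.city | depts.id | depts.amt | depts.yr | depts.price
eve | 8 | BOS | 8 | 5 | 9 | 4
After GROUP BY (1 rows):
depts.id | n
8 | 1
After ORDER BY (1 rows):
depts.id | n
8 | 1

== RESULT ==
depts.id | n
8 | 1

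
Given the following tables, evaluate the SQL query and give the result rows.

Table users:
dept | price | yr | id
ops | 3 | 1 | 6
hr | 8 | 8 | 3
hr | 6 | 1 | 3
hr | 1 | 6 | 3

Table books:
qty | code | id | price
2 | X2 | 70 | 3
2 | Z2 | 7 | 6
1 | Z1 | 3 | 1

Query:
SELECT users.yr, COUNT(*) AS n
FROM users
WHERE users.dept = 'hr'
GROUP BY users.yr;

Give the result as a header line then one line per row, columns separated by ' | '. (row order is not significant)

After WHERE (3 rows):
users.dept | users.price | users.yr | users.id
hr | 8 | 8 | 3
hr | 6 | 1 | 3
hr | 1 | 6 | 3
After GROUP BY (3 rows):
users.yr | n
8 | 1
1 | 1
6 | 1

== RESULT ==
users.yr | n
8 | 1
1 | 1
6 | 1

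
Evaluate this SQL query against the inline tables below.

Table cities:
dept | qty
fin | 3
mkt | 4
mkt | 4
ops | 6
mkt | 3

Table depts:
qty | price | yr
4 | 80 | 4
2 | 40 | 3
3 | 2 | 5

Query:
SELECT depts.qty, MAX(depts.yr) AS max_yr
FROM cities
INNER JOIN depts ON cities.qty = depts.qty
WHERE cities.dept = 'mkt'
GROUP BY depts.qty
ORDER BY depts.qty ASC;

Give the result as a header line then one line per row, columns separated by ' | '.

After JOIN depts (4 rows):
cities.dept | cities.qty | depts.qty | depts.price | depts.yr
fin | 3 | 3 | 2 | 5
mkt | 4 | 4 | 80 | 4
mkt | 4 | 4 | 80 | 4
mkt | 3 | 3 | 2 | 5
After WHERE (3 rows):
cities.dept | cities.qty | depts.qty | depts.price | depts.yr
mkt | 4 | 4 | 80 | 4
mkt | 4 | 4 | 80 | 4
mkt | 3 | 3 | 2 | 5
After GROUP BY (2 rows):
depts.qty | max_yr
4 | 4
3 | 5
After ORDER BY (2 rows):
depts.qty | max_yr
3 | 5
4 | 4

== RESULT ==
depts.qty | max_yr
3 | 5
4 | 4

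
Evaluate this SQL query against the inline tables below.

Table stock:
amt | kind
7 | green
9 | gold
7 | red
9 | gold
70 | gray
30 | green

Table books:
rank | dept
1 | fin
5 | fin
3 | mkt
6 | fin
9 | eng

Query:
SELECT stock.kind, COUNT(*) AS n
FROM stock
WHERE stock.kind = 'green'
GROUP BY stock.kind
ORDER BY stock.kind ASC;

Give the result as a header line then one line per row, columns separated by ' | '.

After WHERE (2 rows):
stock.amt | stock.kind
7 | green
30 | green
After GROUP BY (1 rows):
stock.kind | n
green | 2
After ORDER BY (1 rows):
stock.kind | n
green | 2

== RESULT ==
stock.kind | n
green | 2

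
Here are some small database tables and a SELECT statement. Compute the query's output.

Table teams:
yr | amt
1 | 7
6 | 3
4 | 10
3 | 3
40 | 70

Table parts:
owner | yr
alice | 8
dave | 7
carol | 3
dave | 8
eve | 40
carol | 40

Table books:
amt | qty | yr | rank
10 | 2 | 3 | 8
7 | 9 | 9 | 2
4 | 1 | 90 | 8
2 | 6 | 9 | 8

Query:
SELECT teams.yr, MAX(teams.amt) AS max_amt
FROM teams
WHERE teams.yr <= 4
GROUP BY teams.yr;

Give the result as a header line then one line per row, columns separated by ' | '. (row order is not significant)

After WHERE (3 rows):
teams.yr | teams.amt
1 | 7
4 | 10
3 | 3
After GROUP BY (3 rows):
teams.yr | max_amt
1 | 7
4 | 10
3 | 3

== RESULT ==
teams.yr | max_amt
1 | 7
4 | 10
3 | 3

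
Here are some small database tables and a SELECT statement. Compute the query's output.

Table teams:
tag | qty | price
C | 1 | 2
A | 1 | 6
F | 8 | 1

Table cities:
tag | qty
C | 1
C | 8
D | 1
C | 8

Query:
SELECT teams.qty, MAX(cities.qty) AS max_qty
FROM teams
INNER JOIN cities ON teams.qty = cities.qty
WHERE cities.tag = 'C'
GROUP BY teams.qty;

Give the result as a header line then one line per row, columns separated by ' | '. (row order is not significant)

== RESULT ==
teams.qty | max_qty
1 | 1
8 | 8

Derivation:
After JOIN cities (6 rows):
teams.tag | teams.qty | teams.price | cities.tag | cities.qty
C | 1 | 2 | C | 1
C | 1 | 2 | D | 1
A | 1 | 6 | C | 1
A | 1 | 6 | D | 1
F | 8 | 1 | C | 8
F | 8 | 1 | C | 8
After WHERE (4 rows):
teams.tag | teams.qty | teams.price | cities.tag | cities.qty
C | 1 | 2 | C | 1
A | 1 | 6 | C | 1
F | 8 | 1 | C | 8
F | 8 | 1 | C | 8
After GROUP BY (2 rows):
teams.qty | max_qty
1 | 1
8 | 8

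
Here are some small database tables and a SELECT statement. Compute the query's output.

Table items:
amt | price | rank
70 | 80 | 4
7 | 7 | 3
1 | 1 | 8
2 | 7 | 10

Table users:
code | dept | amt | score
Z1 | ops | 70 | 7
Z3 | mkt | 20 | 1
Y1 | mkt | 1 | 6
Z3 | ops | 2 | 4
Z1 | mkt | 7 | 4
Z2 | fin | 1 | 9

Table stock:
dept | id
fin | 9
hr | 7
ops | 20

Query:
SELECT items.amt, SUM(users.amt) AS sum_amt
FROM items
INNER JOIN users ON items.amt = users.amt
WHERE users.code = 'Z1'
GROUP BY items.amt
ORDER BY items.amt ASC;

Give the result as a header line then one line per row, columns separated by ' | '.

After JOIN users (5 rows):
items.amt | items.price | items.rank | users.code | users.dept | users.amt | users.score
70 | 80 | 4 | Z1 | ops | 70 | 7
7 | 7 | 3 | Z1 | mkt | 7 | 4
1 | 1 | 8 | Y1 | mkt | 1 | 6
1 | 1 | 8 | Z2 | fin | 1 | 9
2 | 7 | 10 | Z3 | ops | 2 | 4
After WHERE (2 rows):
items.amt | items.price | items.rank | users.code | users.dept | users.amt | users.score
70 | 80 | 4 | Z1 | ops | 70 | 7
7 | 7 | 3 | Z1 | mkt | 7 | 4
After GROUP BY (2 rows):
items.amt | sum_amt
70 | 70
7 | 7
After ORDER BY (2 rows):
items.amt | sum_amt
7 | 7
70 | 70

== RESULT ==
items.amt | sum_amt
7 | 7
70 | 70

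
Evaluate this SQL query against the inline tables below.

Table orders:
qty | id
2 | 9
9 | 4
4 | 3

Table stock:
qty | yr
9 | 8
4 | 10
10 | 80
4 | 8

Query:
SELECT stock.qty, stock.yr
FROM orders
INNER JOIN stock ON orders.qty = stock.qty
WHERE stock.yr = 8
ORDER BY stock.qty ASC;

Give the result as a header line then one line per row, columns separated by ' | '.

After JOIN stock (3 rows):
orders.qty | orders.id | stock.qty | stock.yr
9 | 4 | 9 | 8
4 | 3 | 4 | 10
4 | 3 | 4 | 8
After WHERE (2 rows):
orders.qty | orders.id | stock.qty | stock.yr
9 | 4 | 9 | 8
4 | 3 | 4 | 8
After SELECT (2 rows):
stock.qty | stock.yr
9 | 8
4 | 8
After ORDER BY (2 rows):
stock.qty | stock.yr
4 | 8
9 | 8

== RESULT ==
stock.qty | stock.yr
4 | 8
9 | 8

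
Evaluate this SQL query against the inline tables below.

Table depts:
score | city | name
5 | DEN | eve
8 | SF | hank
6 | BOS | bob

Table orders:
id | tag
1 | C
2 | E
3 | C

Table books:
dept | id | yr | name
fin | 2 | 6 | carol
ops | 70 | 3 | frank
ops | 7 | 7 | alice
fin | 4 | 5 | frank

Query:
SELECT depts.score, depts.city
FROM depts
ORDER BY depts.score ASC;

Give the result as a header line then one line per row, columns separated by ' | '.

== RESULT ==
depts.score | depts.city
5 | DEN
6 | BOS
8 | SF

Derivation:
After SELECT (3 rows):
depts.score | depts.city
5 | DEN
8 | SF
6 | BOS
After ORDER BY (3 rows):
depts.score | depts.city
5 | DEN
6 | BOS
8 | SF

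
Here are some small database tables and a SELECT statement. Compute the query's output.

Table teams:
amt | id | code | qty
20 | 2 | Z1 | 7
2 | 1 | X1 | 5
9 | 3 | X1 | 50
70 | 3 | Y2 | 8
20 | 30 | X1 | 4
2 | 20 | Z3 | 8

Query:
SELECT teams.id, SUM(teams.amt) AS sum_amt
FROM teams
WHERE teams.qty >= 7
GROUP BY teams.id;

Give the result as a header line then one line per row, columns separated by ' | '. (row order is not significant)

After WHERE (4 rows):
teams.amt | teams.id | teams.code | teams.qty
20 | 2 | Z1 | 7
9 | 3 | X1 | 50
70 | 3 | Y2 | 8
2 | 20 | Z3 | 8
After GROUP BY (3 rows):
teams.id | sum_amt
2 | 20
3 | 79
20 | 2

== RESULT ==
teams.id | sum_amt
2 | 20
3 | 79
20 | 2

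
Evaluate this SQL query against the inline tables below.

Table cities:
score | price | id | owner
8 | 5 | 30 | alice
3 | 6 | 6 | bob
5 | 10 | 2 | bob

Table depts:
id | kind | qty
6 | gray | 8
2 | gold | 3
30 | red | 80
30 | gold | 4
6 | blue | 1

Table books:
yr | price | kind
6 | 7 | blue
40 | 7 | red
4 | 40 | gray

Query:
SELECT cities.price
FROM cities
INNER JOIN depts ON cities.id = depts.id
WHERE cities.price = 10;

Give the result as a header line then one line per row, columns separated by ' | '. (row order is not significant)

== RESULT ==
cities.price
10

Derivation:
After JOIN depts (5 rows):
cities.score | cities.price | cities.id | cities.owner | depts.id | depts.kind | depts.qty
8 | 5 | 30 | alice | 30 | red | 80
8 | 5 | 30 | alice | 30 | gold | 4
3 | 6 | 6 | bob | 6 | gray | 8
3 | 6 | 6 | bob | 6 | blue | 1
5 | 10 | 2 | bob | 2 | gold | 3
After WHERE (1 rows):
cities.score | cities.price | cities.id | cities.owner | depts.id | depts.kind | depts.qty
5 | 10 | 2 | bob | 2 | gold | 3
After SELECT (1 rows):
cities.price
10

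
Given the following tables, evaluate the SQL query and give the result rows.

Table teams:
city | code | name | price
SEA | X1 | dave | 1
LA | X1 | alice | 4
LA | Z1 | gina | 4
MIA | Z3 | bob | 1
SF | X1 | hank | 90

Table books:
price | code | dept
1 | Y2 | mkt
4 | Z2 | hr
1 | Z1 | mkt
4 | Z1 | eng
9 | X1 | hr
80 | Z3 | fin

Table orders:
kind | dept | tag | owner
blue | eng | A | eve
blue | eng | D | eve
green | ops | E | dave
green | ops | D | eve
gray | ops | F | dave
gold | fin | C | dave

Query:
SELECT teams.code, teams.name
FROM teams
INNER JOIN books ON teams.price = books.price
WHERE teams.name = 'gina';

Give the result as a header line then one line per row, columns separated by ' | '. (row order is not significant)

After JOIN books (8 rows):
teams.city | teams.code | teams.name | teams.price | books.price | books.code | books.dept
SEA | X1 | dave | 1 | 1 | Y2 | mkt
SEA | X1 | dave | 1 | 1 | Z1 | mkt
LA | X1 | alice | 4 | 4 | Z2 | hr
LA | X1 | alice | 4 | 4 | Z1 | eng
LA | Z1 | gina | 4 | 4 | Z2 | hr
LA | Z1 | gina | 4 | 4 | Z1 | eng
MIA | Z3 | bob | 1 | 1 | Y2 | mkt
MIA | Z3 | bob | 1 | 1 | Z1 | mkt
After WHERE (2 rows):
teams.city | teams.code | teams.name | teams.price | books.price | books.code | books.dept
LA | Z1 | gina | 4 | 4 | Z2 | hr
LA | Z1 | gina | 4 | 4 | Z1 | eng
After SELECT (2 rows):
teams.code | teams.name
Z1 | gina
Z1 | gina

== RESULT ==
teams.code | teams.name
Z1 | gina
Z1 | gina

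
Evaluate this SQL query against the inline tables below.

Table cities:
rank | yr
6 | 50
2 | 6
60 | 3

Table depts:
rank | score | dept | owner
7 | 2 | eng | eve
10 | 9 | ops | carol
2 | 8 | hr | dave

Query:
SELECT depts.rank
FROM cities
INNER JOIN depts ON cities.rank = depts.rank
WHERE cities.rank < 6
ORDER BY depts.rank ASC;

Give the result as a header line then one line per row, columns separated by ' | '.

After JOIN depts (1 rows):
cities.rank | cities.yr | depts.rank | depts.score | depts.dept | depts.owner
2 | 6 | 2 | 8 | hr | dave
After WHERE (1 rows):
cities.rank | cities.yr | depts.rank | depts.score | depts.dept | depts.owner
2 | 6 | 2 | 8 | hr | dave
After SELECT (1 rows):
depts.rank
2
After ORDER BY (1 rows):
depts.rank
2

== RESULT ==
depts.rank
2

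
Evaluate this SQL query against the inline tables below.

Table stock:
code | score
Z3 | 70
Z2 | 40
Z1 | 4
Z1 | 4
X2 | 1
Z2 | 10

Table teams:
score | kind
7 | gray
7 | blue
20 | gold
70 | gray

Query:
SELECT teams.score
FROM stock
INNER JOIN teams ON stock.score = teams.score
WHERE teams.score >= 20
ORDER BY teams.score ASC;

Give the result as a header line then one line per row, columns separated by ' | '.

== RESULT ==
teams.score
70

Derivation:
After JOIN teams (1 rows):
stock.code | stock.score | teams.score | teams.kind
Z3 | 70 | 70 | gray
After WHERE (1 rows):
stock.code | stock.score | teams.score | teams.kind
Z3 | 70 | 70 | gray
After SELECT (1 rows):
teams.score
70
After ORDER BY (1 rows):
teams.score
70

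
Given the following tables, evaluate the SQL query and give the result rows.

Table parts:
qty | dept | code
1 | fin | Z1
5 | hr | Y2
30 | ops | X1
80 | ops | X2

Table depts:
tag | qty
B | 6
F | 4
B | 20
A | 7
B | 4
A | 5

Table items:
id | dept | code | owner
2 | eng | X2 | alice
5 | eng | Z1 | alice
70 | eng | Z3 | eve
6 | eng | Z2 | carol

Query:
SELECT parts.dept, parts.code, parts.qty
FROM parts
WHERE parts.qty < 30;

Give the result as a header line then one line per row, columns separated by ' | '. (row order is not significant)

== RESULT ==
parts.dept | parts.code | parts.qty
fin | Z1 | 1
hr | Y2 | 5

Derivation:
After WHERE (2 rows):
parts.qty | parts.dept | parts.code
1 | fin | Z1
5 | hr | Y2
After SELECT (2 rows):
parts.dept | parts.code | parts.qty
fin | Z1 | 1
hr | Y2 | 5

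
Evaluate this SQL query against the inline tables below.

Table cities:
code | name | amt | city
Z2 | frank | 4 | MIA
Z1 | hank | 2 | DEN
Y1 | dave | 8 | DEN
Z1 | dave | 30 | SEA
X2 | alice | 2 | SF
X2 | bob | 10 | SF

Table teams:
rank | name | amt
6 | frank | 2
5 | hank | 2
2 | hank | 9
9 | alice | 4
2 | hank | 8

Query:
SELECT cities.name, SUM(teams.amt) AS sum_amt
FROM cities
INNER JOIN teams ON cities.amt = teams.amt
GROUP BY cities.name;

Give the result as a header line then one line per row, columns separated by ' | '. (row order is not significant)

== RESULT ==
cities.name | sum_amt
frank | 4
hank | 4
dave | 8
alice | 4

Derivation:
After JOIN teams (6 rows):
cities.code | cities.name | cities.amt | cities.city | teams.rank | teams.name | teams.amt
Z2 | frank | 4 | MIA | 9 | alice | 4
Z1 | hank | 2 | DEN | 6 | frank | 2
Z1 | hank | 2 | DEN | 5 | hank | 2
Y1 | dave | 8 | DEN | 2 | hank | 8
X2 | alice | 2 | SF | 6 | frank | 2
X2 | alice | 2 | SF | 5 | hank | 2
After GROUP BY (4 rows):
cities.name | sum_amt
frank | 4
hank | 4
dave | 8
alice | 4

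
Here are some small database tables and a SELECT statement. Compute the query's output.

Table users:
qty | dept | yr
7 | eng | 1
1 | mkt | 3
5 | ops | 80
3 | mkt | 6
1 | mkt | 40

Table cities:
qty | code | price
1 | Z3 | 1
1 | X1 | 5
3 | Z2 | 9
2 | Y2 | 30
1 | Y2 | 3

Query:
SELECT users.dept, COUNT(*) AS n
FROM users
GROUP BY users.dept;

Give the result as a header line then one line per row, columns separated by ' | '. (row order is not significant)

After GROUP BY (3 rows):
users.dept | n
eng | 1
mkt | 3
ops | 1

== RESULT ==
users.dept | n
eng | 1
mkt | 3
ops | 1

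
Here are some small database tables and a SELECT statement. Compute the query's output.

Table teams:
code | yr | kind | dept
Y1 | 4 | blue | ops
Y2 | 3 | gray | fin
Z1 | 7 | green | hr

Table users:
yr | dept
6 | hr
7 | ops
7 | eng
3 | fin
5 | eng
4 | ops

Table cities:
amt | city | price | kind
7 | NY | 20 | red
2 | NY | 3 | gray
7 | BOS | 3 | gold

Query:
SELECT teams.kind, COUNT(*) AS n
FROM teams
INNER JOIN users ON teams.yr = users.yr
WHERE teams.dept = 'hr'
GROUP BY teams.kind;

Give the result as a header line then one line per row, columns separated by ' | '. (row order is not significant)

After JOIN users (4 rows):
teams.code | teams.yr | teams.kind | teams.dept | users.yr | users.dept
Y1 | 4 | blue | ops | 4 | ops
Y2 | 3 | gray | fin | 3 | fin
Z1 | 7 | green | hr | 7 | ops
Z1 | 7 | green | hr | 7 | eng
After WHERE (2 rows):
teams.code | teams.yr | teams.kind | teams.dept | users.yr | users.dept
Z1 | 7 | green | hr | 7 | ops
Z1 | 7 | green | hr | 7 | eng
After GROUP BY (1 rows):
teams.kind | n
green | 2

== RESULT ==
teams.kind | n
green | 2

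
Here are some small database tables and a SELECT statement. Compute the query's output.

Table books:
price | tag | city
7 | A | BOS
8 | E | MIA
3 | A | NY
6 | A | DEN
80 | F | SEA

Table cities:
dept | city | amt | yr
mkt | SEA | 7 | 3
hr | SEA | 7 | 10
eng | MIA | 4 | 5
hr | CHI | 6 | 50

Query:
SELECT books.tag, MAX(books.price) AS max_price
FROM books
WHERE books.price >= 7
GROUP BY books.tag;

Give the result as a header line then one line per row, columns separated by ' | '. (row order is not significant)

== RESULT ==
books.tag | max_price
A | 7
E | 8
F | 80

Derivation:
After WHERE (3 rows):
books.price | books.tag | books.city
7 | A | BOS
8 | E | MIA
80 | F | SEA
After GROUP BY (3 rows):
books.tag | max_price
A | 7
E | 8
F | 80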